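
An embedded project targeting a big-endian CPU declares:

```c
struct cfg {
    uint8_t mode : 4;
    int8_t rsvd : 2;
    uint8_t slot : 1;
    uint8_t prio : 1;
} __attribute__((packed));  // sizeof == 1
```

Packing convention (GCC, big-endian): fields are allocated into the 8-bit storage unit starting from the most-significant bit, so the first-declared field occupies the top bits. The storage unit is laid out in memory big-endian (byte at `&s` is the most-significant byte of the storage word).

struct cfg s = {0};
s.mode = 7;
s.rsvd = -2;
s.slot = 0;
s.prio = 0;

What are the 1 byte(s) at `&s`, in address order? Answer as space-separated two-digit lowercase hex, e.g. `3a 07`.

mode (4b) val=7 bits=0x7 at bit 4: 0x70
rsvd (2b) val=-2 bits=0x2 at bit 2: 0x78
slot (1b) val=0 bits=0x0 at bit 1: 0x78
prio (1b) val=0 bits=0x0 at bit 0: 0x78
word = 0x78 → big-endian bytes:
  [0]=0x78

78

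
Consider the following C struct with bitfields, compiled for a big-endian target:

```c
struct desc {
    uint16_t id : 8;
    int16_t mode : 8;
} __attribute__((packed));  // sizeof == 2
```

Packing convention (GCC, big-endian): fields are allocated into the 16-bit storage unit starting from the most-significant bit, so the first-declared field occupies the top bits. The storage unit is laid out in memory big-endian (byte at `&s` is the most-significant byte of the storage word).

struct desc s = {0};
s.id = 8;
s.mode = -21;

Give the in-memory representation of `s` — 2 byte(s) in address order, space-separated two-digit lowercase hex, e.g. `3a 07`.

[8+:8] id=8 & 0xff = 0x8; word=0x0800
[0+:8] mode=-21 & 0xff = 0xeb; word=0x08eb
word = 0x08eb → big-endian bytes:
  [0]=0x08  [1]=0xeb

08 eb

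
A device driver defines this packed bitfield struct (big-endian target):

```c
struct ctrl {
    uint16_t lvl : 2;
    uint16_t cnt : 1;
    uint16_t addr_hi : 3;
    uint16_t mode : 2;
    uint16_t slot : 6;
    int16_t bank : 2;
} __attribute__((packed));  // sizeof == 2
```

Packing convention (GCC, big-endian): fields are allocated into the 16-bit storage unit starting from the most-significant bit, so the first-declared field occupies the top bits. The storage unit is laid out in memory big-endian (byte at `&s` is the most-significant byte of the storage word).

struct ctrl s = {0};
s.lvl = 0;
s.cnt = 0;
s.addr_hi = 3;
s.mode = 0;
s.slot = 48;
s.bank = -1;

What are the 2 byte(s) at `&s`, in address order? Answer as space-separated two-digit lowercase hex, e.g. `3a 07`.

0c c3

[14+:2] lvl=0 & 0x3 = 0x0; word=0x0000
[13+:1] cnt=0 & 0x1 = 0x0; word=0x0000
[10+:3] addr_hi=3 & 0x7 = 0x3; word=0x0c00
[8+:2] mode=0 & 0x3 = 0x0; word=0x0c00
[2+:6] slot=48 & 0x3f = 0x30; word=0x0cc0
[0+:2] bank=-1 & 0x3 = 0x3; word=0x0cc3
word = 0x0cc3 → big-endian bytes:
  [0]=0x0c  [1]=0xc3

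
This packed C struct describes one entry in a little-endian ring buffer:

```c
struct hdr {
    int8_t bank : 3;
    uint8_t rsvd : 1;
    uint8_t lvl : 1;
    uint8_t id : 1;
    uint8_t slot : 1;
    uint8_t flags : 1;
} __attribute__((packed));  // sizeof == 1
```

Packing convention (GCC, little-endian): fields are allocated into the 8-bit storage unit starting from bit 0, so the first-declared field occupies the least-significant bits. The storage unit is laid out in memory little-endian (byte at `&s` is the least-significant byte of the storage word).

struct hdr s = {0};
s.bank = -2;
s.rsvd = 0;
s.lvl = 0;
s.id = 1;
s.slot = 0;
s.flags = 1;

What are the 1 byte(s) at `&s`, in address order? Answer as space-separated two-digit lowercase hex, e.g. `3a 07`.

[0+:3] bank=-2 & 0x7 = 0x6; word=0x06
[3+:1] rsvd=0 & 0x1 = 0x0; word=0x06
[4+:1] lvl=0 & 0x1 = 0x0; word=0x06
[5+:1] id=1 & 0x1 = 0x1; word=0x26
[6+:1] slot=0 & 0x1 = 0x0; word=0x26
[7+:1] flags=1 & 0x1 = 0x1; word=0xa6
word = 0xa6 → little-endian bytes:
  [0]=0xa6

a6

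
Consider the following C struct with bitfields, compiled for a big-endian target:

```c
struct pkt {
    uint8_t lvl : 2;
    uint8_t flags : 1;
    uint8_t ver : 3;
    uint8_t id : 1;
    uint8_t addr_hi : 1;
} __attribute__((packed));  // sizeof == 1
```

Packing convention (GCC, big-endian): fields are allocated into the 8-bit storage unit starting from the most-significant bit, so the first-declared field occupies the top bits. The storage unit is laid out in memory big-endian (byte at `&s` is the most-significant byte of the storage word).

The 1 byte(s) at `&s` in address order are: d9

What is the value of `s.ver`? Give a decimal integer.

[0]=0xd9 (big-endian) → word 0xd9
lvl [6+:2] = (word>>6) & 0x3 = 3
flags [5+:1] = (word>>5) & 0x1 = 0
ver [2+:3] = (word>>2) & 0x7 = 6  ←
id [1+:1] = (word>>1) & 0x1 = 0
addr_hi [0+:1] = (word>>0) & 0x1 = 1

6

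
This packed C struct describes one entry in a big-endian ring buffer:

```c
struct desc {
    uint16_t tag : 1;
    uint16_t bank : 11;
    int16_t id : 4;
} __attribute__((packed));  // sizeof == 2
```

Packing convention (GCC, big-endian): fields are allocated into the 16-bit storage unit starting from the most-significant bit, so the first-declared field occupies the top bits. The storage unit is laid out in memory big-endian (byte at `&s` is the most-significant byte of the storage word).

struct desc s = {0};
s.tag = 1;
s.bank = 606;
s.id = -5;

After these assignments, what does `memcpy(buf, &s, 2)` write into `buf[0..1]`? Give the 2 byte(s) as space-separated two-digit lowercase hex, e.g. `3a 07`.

a5 eb

[15+:1] tag=1 & 0x1 = 0x1; word=0x8000
[4+:11] bank=606 & 0x7ff = 0x25e; word=0xa5e0
[0+:4] id=-5 & 0xf = 0xb; word=0xa5eb
word = 0xa5eb → big-endian bytes:
  [0]=0xa5  [1]=0xeb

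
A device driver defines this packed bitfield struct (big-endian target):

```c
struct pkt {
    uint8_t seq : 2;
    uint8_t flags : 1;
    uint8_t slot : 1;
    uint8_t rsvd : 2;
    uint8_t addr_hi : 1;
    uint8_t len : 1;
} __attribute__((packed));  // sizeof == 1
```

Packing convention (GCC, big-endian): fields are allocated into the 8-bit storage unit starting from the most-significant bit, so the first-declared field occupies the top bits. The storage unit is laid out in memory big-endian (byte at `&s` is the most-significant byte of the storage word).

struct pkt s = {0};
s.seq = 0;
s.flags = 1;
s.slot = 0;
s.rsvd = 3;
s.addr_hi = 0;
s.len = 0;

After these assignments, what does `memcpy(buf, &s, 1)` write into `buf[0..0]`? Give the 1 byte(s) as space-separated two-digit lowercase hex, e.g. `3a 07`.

seq (2b) val=0 bits=0x0 at bit 6: 0x00
flags (1b) val=1 bits=0x1 at bit 5: 0x20
slot (1b) val=0 bits=0x0 at bit 4: 0x20
rsvd (2b) val=3 bits=0x3 at bit 2: 0x2c
addr_hi (1b) val=0 bits=0x0 at bit 1: 0x2c
len (1b) val=0 bits=0x0 at bit 0: 0x2c
word = 0x2c → big-endian bytes:
  [0]=0x2c

2c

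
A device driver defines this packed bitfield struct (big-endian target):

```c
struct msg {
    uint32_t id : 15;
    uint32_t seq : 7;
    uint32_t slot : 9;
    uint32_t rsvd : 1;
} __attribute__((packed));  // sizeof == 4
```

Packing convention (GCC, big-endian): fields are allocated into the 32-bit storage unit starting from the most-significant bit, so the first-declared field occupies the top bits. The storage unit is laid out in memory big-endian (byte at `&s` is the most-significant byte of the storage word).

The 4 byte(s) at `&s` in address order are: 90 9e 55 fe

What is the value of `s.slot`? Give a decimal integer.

255

[0]=0x90 [1]=0x9e [2]=0x55 [3]=0xfe (big-endian) → word 0x909e55fe
id:15 @ bit 17 → (0x909e55fe>>17)&0x7fff = 0x484f
seq:7 @ bit 10 → (0x909e55fe>>10)&0x7f = 0x15
slot:9 @ bit 1 → (0x909e55fe>>1)&0x1ff = 0xff  ←
rsvd:1 @ bit 0 → (0x909e55fe>>0)&0x1 = 0x0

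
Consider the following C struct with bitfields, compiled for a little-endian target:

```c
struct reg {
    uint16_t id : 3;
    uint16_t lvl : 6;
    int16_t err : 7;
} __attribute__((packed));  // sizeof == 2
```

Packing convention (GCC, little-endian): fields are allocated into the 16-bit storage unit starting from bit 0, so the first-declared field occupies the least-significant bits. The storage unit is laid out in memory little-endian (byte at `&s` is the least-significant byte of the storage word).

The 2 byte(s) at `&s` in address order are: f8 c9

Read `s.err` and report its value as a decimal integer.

[0]=0xf8 [1]=0xc9 (little-endian) → word 0xc9f8
id:3 @ bit 0 → (0xc9f8>>0)&0x7 = 0x0
lvl:6 @ bit 3 → (0xc9f8>>3)&0x3f = 0x3f
err:7 @ bit 9 → (0xc9f8>>9)&0x7f = 0x64  ←
err signed 7b, MSB=1: 100 - 128 = -28

-28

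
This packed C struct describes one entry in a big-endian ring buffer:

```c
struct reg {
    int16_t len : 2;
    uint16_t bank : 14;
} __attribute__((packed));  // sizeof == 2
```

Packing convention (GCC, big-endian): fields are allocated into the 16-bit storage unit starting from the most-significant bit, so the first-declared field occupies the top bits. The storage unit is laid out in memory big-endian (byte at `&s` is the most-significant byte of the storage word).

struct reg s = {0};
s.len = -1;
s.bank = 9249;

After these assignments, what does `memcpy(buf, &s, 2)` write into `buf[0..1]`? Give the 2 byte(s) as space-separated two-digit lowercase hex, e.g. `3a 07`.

e4 21

len (2b) val=-1 bits=0x3 at bit 14: 0xc000
bank (14b) val=9249 bits=0x2421 at bit 0: 0xe421
word = 0xe421 → big-endian bytes:
  [0]=0xe4  [1]=0x21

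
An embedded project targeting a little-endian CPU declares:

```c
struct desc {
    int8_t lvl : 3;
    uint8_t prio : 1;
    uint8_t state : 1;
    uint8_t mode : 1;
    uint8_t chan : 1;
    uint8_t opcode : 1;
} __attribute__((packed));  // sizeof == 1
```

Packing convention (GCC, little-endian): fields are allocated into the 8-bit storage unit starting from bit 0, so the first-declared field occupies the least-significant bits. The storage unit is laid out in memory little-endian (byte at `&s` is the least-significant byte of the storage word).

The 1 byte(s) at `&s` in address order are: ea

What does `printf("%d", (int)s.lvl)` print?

[0]=0xea (little-endian) → word 0xea
lvl:3 @ bit 0 → (0xea>>0)&0x7 = 0x2  ←
prio:1 @ bit 3 → (0xea>>3)&0x1 = 0x1
state:1 @ bit 4 → (0xea>>4)&0x1 = 0x0
mode:1 @ bit 5 → (0xea>>5)&0x1 = 0x1
chan:1 @ bit 6 → (0xea>>6)&0x1 = 0x1
opcode:1 @ bit 7 → (0xea>>7)&0x1 = 0x1
lvl signed 3b, MSB=0: value = 2

2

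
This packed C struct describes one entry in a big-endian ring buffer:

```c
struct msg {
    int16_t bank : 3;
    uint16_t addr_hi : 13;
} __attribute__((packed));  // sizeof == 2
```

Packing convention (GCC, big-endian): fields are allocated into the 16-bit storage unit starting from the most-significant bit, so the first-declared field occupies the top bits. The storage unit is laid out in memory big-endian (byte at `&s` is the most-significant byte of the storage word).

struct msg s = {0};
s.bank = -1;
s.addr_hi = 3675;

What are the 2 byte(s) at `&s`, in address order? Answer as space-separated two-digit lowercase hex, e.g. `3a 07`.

bank (3b) val=-1 bits=0x7 at bit 13: 0xe000
addr_hi (13b) val=3675 bits=0xe5b at bit 0: 0xee5b
word = 0xee5b → big-endian bytes:
  [0]=0xee  [1]=0x5b

ee 5b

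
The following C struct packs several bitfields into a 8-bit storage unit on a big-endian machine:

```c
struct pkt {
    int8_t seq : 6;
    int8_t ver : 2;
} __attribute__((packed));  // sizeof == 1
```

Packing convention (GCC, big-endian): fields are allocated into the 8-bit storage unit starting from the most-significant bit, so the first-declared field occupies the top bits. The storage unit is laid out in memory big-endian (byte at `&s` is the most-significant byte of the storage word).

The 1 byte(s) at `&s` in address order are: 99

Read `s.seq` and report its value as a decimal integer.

[0]=0x99 (big-endian) → word 0x99
seq:6 @ bit 2 → (0x99>>2)&0x3f = 0x26  ←
ver:2 @ bit 0 → (0x99>>0)&0x3 = 0x1
seq signed 6b, MSB=1: 38 - 64 = -26

-26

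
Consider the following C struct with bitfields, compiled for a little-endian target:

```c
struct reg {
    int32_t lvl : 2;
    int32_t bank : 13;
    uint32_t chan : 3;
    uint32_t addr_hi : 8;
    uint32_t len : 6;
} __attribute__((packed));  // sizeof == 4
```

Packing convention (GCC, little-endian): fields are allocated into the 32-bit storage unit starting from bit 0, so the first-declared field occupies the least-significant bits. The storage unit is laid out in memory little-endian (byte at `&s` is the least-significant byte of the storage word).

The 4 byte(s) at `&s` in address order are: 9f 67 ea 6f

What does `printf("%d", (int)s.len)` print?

[0]=0x9f [1]=0x67 [2]=0xea [3]=0x6f (little-endian) → word 0x6fea679f
lvl:2 @ bit 0 → (0x6fea679f>>0)&0x3 = 0x3
bank:13 @ bit 2 → (0x6fea679f>>2)&0x1fff = 0x19e7
chan:3 @ bit 15 → (0x6fea679f>>15)&0x7 = 0x4
addr_hi:8 @ bit 18 → (0x6fea679f>>18)&0xff = 0xfa
len:6 @ bit 26 → (0x6fea679f>>26)&0x3f = 0x1b  ←

27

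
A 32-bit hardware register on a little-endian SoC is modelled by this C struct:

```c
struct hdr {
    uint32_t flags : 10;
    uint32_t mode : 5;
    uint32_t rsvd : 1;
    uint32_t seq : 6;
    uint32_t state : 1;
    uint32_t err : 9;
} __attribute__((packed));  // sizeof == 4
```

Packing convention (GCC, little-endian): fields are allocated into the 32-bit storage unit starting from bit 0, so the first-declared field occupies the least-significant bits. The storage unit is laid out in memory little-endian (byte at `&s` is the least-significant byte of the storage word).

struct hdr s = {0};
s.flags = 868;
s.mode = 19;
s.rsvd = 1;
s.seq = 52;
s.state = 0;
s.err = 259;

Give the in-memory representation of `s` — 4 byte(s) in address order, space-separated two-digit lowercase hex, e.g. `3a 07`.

64 cf b4 81

[0+:10] flags=868 & 0x3ff = 0x364; word=0x00000364
[10+:5] mode=19 & 0x1f = 0x13; word=0x00004f64
[15+:1] rsvd=1 & 0x1 = 0x1; word=0x0000cf64
[16+:6] seq=52 & 0x3f = 0x34; word=0x0034cf64
[22+:1] state=0 & 0x1 = 0x0; word=0x0034cf64
[23+:9] err=259 & 0x1ff = 0x103; word=0x81b4cf64
word = 0x81b4cf64 → little-endian bytes:
  [0]=0x64  [1]=0xcf  [2]=0xb4  [3]=0x81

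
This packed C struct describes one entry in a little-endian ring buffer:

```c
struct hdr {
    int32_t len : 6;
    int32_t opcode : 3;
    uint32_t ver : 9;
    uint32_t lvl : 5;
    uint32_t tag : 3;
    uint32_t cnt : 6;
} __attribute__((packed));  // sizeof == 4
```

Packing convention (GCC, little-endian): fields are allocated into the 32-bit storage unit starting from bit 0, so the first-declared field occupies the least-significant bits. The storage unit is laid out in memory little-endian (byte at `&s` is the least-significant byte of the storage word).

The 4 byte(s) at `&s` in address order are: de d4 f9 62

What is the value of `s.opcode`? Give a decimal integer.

3

[0]=0xde [1]=0xd4 [2]=0xf9 [3]=0x62 (little-endian) → word 0x62f9d4de
len:6 @ bit 0 → (0x62f9d4de>>0)&0x3f = 0x1e
opcode:3 @ bit 6 → (0x62f9d4de>>6)&0x7 = 0x3  ←
ver:9 @ bit 9 → (0x62f9d4de>>9)&0x1ff = 0xea
lvl:5 @ bit 18 → (0x62f9d4de>>18)&0x1f = 0x1e
tag:3 @ bit 23 → (0x62f9d4de>>23)&0x7 = 0x5
cnt:6 @ bit 26 → (0x62f9d4de>>26)&0x3f = 0x18
opcode signed 3b, MSB=0: value = 3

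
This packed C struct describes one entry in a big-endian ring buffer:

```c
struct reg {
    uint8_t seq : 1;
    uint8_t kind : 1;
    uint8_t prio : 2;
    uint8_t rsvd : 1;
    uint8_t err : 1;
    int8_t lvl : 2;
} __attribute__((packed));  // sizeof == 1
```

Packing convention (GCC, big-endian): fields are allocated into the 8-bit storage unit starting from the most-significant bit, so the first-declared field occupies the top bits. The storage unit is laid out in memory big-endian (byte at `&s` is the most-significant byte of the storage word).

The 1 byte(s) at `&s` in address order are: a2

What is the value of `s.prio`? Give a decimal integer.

2

[0]=0xa2 (big-endian) → word 0xa2
seq:1 @ bit 7 → (0xa2>>7)&0x1 = 0x1
kind:1 @ bit 6 → (0xa2>>6)&0x1 = 0x0
prio:2 @ bit 4 → (0xa2>>4)&0x3 = 0x2  ←
rsvd:1 @ bit 3 → (0xa2>>3)&0x1 = 0x0
err:1 @ bit 2 → (0xa2>>2)&0x1 = 0x0
lvl:2 @ bit 0 → (0xa2>>0)&0x3 = 0x2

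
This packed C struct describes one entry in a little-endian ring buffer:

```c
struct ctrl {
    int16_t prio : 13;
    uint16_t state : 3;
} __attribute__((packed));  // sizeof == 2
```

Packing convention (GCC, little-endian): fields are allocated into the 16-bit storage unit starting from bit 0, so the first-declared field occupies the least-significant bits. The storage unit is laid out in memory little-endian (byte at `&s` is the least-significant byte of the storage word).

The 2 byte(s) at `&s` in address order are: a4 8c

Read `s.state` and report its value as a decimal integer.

[0]=0xa4 [1]=0x8c (little-endian) → word 0x8ca4
prio:13 @ bit 0 → (0x8ca4>>0)&0x1fff = 0xca4
state:3 @ bit 13 → (0x8ca4>>13)&0x7 = 0x4  ←

4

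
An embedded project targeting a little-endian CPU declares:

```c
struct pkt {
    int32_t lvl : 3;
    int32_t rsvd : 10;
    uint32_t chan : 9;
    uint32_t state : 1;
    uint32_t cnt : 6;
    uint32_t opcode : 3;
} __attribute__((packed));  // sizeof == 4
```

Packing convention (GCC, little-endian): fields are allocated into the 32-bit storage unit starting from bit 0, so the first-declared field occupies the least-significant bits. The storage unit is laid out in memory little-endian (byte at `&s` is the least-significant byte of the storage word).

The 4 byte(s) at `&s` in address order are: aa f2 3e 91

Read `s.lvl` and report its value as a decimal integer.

[0]=0xaa [1]=0xf2 [2]=0x3e [3]=0x91 (little-endian) → word 0x913ef2aa
lvl:3 @ bit 0 → (0x913ef2aa>>0)&0x7 = 0x2  ←
rsvd:10 @ bit 3 → (0x913ef2aa>>3)&0x3ff = 0x255
chan:9 @ bit 13 → (0x913ef2aa>>13)&0x1ff = 0x1f7
state:1 @ bit 22 → (0x913ef2aa>>22)&0x1 = 0x0
cnt:6 @ bit 23 → (0x913ef2aa>>23)&0x3f = 0x22
opcode:3 @ bit 29 → (0x913ef2aa>>29)&0x7 = 0x4
lvl signed 3b, MSB=0: value = 2

2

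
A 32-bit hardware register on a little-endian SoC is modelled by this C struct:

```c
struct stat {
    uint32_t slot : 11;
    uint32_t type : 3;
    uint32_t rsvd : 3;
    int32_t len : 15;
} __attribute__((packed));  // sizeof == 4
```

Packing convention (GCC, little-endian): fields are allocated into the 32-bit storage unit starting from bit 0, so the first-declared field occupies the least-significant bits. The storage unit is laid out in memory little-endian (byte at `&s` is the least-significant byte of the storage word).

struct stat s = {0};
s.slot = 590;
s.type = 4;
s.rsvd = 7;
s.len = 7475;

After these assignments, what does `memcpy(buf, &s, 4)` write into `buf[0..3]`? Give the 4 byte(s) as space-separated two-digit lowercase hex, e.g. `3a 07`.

4e e2 67 3a

slot:11 = 590 → 0x24e << 0 → word 0x0000024e
type:3 = 4 → 0x4 << 11 → word 0x0000224e
rsvd:3 = 7 → 0x7 << 14 → word 0x0001e24e
len:15 = 7475 → 0x1d33 << 17 → word 0x3a67e24e
word = 0x3a67e24e → little-endian bytes:
  [0]=0x4e  [1]=0xe2  [2]=0x67  [3]=0x3a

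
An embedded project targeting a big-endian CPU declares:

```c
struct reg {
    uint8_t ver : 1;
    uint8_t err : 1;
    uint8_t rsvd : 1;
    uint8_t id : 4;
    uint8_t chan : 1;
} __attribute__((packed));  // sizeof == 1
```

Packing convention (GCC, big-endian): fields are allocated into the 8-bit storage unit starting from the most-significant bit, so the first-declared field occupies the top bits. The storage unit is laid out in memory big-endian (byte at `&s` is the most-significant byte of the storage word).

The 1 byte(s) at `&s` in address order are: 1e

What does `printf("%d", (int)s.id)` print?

[0]=0x1e (big-endian) → word 0x1e
ver:1 @ bit 7 → (0x1e>>7)&0x1 = 0x0
err:1 @ bit 6 → (0x1e>>6)&0x1 = 0x0
rsvd:1 @ bit 5 → (0x1e>>5)&0x1 = 0x0
id:4 @ bit 1 → (0x1e>>1)&0xf = 0xf  ←
chan:1 @ bit 0 → (0x1e>>0)&0x1 = 0x0

15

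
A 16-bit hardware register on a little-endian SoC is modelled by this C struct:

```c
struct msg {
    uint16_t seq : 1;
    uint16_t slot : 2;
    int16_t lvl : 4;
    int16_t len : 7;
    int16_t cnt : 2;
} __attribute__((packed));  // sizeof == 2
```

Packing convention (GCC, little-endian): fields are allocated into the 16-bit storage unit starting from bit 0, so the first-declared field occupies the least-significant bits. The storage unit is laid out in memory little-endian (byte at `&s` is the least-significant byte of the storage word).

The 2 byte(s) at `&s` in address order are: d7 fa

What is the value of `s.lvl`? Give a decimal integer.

-6

[0]=0xd7 [1]=0xfa (little-endian) → word 0xfad7
seq [0+:1] = (word>>0) & 0x1 = 1
slot [1+:2] = (word>>1) & 0x3 = 3
lvl [3+:4] = (word>>3) & 0xf = 10  ←
len [7+:7] = (word>>7) & 0x7f = 117
cnt [14+:2] = (word>>14) & 0x3 = 3
lvl signed 4b, MSB=1: 10 - 16 = -6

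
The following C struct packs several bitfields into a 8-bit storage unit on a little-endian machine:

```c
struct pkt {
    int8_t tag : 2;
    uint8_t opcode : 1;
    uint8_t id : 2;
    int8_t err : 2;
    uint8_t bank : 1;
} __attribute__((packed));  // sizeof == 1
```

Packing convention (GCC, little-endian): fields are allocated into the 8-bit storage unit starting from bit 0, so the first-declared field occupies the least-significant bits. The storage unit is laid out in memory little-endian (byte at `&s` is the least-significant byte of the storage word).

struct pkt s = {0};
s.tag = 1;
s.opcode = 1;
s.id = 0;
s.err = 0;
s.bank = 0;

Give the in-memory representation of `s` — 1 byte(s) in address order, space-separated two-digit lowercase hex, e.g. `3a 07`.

[0+:2] tag=1 & 0x3 = 0x1; word=0x01
[2+:1] opcode=1 & 0x1 = 0x1; word=0x05
[3+:2] id=0 & 0x3 = 0x0; word=0x05
[5+:2] err=0 & 0x3 = 0x0; word=0x05
[7+:1] bank=0 & 0x1 = 0x0; word=0x05
word = 0x05 → little-endian bytes:
  [0]=0x05

05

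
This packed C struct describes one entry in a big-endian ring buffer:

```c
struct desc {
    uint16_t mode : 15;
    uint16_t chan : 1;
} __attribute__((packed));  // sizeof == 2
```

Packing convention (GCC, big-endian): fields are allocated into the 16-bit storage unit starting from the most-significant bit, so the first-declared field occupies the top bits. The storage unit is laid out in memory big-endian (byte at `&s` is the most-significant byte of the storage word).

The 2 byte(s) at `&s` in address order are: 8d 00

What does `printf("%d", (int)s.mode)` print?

18048

[0]=0x8d [1]=0x00 (big-endian) → word 0x8d00
mode:15 @ bit 1 → (0x8d00>>1)&0x7fff = 0x4680  ←
chan:1 @ bit 0 → (0x8d00>>0)&0x1 = 0x0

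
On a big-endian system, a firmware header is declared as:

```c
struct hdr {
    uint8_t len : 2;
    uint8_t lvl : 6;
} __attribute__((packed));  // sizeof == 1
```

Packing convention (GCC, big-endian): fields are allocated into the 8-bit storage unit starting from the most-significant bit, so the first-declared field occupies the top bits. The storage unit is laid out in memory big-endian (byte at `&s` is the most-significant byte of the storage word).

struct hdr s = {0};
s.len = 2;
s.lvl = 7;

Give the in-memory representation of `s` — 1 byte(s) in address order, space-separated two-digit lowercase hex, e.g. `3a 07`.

len (2b) val=2 bits=0x2 at bit 6: 0x80
lvl (6b) val=7 bits=0x7 at bit 0: 0x87
word = 0x87 → big-endian bytes:
  [0]=0x87

87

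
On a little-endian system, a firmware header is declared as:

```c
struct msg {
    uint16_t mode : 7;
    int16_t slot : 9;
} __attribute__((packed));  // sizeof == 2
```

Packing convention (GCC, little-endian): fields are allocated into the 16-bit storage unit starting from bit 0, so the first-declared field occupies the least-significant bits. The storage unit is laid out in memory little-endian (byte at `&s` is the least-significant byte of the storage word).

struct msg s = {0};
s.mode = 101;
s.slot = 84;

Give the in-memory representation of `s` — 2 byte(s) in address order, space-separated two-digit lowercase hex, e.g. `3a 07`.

mode (7b) val=101 bits=0x65 at bit 0: 0x0065
slot (9b) val=84 bits=0x54 at bit 7: 0x2a65
word = 0x2a65 → little-endian bytes:
  [0]=0x65  [1]=0x2a

65 2a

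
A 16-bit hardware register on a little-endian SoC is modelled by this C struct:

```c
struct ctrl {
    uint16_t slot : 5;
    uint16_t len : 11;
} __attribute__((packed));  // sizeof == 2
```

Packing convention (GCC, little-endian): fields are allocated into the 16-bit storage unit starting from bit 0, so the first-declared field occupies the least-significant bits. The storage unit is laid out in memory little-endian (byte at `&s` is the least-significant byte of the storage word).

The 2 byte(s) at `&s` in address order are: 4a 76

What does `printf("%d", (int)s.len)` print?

946

[0]=0x4a [1]=0x76 (little-endian) → word 0x764a
slot:5 @ bit 0 → (0x764a>>0)&0x1f = 0xa
len:11 @ bit 5 → (0x764a>>5)&0x7ff = 0x3b2  ←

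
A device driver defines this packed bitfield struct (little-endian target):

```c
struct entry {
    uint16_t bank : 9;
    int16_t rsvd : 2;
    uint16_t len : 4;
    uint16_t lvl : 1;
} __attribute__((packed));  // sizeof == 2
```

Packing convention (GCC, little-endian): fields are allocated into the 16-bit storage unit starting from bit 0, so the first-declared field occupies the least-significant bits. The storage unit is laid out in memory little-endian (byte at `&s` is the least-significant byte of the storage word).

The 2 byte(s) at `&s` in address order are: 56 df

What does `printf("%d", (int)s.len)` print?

[0]=0x56 [1]=0xdf (little-endian) → word 0xdf56
bank [0+:9] = (word>>0) & 0x1ff = 342
rsvd [9+:2] = (word>>9) & 0x3 = 3
len [11+:4] = (word>>11) & 0xf = 11  ←
lvl [15+:1] = (word>>15) & 0x1 = 1

11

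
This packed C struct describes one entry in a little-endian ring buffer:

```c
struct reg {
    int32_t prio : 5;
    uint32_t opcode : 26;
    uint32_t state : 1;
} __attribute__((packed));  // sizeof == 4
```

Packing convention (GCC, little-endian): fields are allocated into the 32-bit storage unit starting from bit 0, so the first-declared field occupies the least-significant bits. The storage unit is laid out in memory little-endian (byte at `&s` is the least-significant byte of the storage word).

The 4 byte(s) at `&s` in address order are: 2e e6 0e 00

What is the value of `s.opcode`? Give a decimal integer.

[0]=0x2e [1]=0xe6 [2]=0x0e [3]=0x00 (little-endian) → word 0x000ee62e
prio [0+:5] = (word>>0) & 0x1f = 14
opcode [5+:26] = (word>>5) & 0x3ffffff = 30513  ←
state [31+:1] = (word>>31) & 0x1 = 0

30513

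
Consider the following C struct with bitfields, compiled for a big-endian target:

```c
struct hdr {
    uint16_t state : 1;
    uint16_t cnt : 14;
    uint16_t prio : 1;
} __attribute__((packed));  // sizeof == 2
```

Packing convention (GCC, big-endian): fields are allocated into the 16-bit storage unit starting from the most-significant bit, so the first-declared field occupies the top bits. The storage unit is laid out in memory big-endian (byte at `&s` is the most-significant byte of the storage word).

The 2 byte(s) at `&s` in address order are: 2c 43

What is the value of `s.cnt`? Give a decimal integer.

5665

[0]=0x2c [1]=0x43 (big-endian) → word 0x2c43
state:1 @ bit 15 → (0x2c43>>15)&0x1 = 0x0
cnt:14 @ bit 1 → (0x2c43>>1)&0x3fff = 0x1621  ←
prio:1 @ bit 0 → (0x2c43>>0)&0x1 = 0x1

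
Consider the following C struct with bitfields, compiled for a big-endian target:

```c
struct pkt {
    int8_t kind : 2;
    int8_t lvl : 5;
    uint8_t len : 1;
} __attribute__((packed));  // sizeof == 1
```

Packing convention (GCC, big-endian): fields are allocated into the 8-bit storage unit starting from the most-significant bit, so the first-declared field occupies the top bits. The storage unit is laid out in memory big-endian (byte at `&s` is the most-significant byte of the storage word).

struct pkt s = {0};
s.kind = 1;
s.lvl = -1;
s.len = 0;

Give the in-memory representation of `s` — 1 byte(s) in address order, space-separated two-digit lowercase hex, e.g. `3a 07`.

7e

[6+:2] kind=1 & 0x3 = 0x1; word=0x40
[1+:5] lvl=-1 & 0x1f = 0x1f; word=0x7e
[0+:1] len=0 & 0x1 = 0x0; word=0x7e
word = 0x7e → big-endian bytes:
  [0]=0x7e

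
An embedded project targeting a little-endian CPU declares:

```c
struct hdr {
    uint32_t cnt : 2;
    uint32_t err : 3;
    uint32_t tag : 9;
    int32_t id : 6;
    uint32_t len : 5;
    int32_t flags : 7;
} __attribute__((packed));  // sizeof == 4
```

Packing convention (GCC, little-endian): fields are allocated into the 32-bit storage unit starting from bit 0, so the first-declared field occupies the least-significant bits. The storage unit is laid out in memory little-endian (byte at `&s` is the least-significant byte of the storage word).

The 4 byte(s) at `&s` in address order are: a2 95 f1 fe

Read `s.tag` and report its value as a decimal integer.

[0]=0xa2 [1]=0x95 [2]=0xf1 [3]=0xfe (little-endian) → word 0xfef195a2
cnt [0+:2] = (word>>0) & 0x3 = 2
err [2+:3] = (word>>2) & 0x7 = 0
tag [5+:9] = (word>>5) & 0x1ff = 173  ←
id [14+:6] = (word>>14) & 0x3f = 6
len [20+:5] = (word>>20) & 0x1f = 15
flags [25+:7] = (word>>25) & 0x7f = 127

173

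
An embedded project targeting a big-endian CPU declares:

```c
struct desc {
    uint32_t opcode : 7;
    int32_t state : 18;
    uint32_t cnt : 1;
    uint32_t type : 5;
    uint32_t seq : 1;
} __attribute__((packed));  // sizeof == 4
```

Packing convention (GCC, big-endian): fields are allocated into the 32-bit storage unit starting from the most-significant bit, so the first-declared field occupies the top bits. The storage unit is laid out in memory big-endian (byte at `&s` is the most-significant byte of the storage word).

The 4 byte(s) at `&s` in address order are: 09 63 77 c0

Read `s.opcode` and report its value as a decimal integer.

[0]=0x09 [1]=0x63 [2]=0x77 [3]=0xc0 (big-endian) → word 0x096377c0
opcode [25+:7] = (word>>25) & 0x7f = 4  ←
state [7+:18] = (word>>7) & 0x3ffff = 181999
cnt [6+:1] = (word>>6) & 0x1 = 1
type [1+:5] = (word>>1) & 0x1f = 0
seq [0+:1] = (word>>0) & 0x1 = 0

4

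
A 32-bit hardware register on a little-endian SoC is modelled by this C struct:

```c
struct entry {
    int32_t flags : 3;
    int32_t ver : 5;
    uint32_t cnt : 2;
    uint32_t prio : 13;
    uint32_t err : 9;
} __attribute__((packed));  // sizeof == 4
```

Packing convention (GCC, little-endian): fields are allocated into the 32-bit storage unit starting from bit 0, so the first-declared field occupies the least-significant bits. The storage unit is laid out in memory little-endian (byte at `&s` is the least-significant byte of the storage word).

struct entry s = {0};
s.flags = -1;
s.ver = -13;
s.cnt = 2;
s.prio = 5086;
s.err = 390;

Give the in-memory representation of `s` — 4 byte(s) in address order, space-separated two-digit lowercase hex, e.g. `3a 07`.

[0+:3] flags=-1 & 0x7 = 0x7; word=0x00000007
[3+:5] ver=-13 & 0x1f = 0x13; word=0x0000009f
[8+:2] cnt=2 & 0x3 = 0x2; word=0x0000029f
[10+:13] prio=5086 & 0x1fff = 0x13de; word=0x004f7a9f
[23+:9] err=390 & 0x1ff = 0x186; word=0xc34f7a9f
word = 0xc34f7a9f → little-endian bytes:
  [0]=0x9f  [1]=0x7a  [2]=0x4f  [3]=0xc3

9f 7a 4f c3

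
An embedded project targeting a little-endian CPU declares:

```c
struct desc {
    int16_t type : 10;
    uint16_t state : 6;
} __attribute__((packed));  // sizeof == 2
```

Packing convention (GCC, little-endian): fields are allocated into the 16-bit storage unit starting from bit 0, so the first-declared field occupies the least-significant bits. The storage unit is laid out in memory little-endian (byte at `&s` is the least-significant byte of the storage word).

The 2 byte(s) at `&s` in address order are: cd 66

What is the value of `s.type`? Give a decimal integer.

[0]=0xcd [1]=0x66 (little-endian) → word 0x66cd
type [0+:10] = (word>>0) & 0x3ff = 717  ←
state [10+:6] = (word>>10) & 0x3f = 25
type signed 10b, MSB=1: 717 - 1024 = -307

-307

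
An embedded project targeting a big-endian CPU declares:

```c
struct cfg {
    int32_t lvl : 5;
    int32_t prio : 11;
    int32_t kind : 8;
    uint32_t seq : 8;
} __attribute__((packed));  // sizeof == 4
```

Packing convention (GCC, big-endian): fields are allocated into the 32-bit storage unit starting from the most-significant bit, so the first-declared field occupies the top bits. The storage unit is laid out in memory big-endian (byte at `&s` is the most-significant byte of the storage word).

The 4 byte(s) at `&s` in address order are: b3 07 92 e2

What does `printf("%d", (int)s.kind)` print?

[0]=0xb3 [1]=0x07 [2]=0x92 [3]=0xe2 (big-endian) → word 0xb30792e2
lvl:5 @ bit 27 → (0xb30792e2>>27)&0x1f = 0x16
prio:11 @ bit 16 → (0xb30792e2>>16)&0x7ff = 0x307
kind:8 @ bit 8 → (0xb30792e2>>8)&0xff = 0x92  ←
seq:8 @ bit 0 → (0xb30792e2>>0)&0xff = 0xe2
kind signed 8b, MSB=1: 146 - 256 = -110

-110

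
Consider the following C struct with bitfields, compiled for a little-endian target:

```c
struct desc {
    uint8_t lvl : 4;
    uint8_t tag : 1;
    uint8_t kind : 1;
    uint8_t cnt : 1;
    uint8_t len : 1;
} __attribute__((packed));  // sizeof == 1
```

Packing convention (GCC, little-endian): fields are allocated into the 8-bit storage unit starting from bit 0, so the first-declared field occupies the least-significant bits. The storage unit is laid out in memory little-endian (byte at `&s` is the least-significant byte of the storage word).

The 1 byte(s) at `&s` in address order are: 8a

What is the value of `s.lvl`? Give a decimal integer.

[0]=0x8a (little-endian) → word 0x8a
lvl [0+:4] = (word>>0) & 0xf = 10  ←
tag [4+:1] = (word>>4) & 0x1 = 0
kind [5+:1] = (word>>5) & 0x1 = 0
cnt [6+:1] = (word>>6) & 0x1 = 0
len [7+:1] = (word>>7) & 0x1 = 1

10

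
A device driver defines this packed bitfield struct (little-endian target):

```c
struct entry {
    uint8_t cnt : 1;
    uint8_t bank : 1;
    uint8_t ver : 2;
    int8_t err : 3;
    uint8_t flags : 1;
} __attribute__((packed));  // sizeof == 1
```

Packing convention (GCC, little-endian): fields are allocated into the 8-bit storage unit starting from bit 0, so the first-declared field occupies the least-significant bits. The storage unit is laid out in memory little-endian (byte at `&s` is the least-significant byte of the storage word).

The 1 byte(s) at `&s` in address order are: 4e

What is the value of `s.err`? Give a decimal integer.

-4

[0]=0x4e (little-endian) → word 0x4e
cnt [0+:1] = (word>>0) & 0x1 = 0
bank [1+:1] = (word>>1) & 0x1 = 1
ver [2+:2] = (word>>2) & 0x3 = 3
err [4+:3] = (word>>4) & 0x7 = 4  ←
flags [7+:1] = (word>>7) & 0x1 = 0
err signed 3b, MSB=1: 4 - 8 = -4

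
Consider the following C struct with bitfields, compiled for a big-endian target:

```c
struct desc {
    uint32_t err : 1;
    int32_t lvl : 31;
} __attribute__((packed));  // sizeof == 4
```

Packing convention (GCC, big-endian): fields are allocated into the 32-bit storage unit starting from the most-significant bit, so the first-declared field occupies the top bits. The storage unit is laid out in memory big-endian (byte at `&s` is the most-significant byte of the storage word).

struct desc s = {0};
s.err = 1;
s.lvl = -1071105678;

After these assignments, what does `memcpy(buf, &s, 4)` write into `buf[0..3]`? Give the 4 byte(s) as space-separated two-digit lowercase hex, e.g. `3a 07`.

err:1 = 1 → 0x1 << 31 → word 0x80000000
lvl:31 = -1071105678 → 0x40283972 << 0 → word 0xc0283972
word = 0xc0283972 → big-endian bytes:
  [0]=0xc0  [1]=0x28  [2]=0x39  [3]=0x72

c0 28 39 72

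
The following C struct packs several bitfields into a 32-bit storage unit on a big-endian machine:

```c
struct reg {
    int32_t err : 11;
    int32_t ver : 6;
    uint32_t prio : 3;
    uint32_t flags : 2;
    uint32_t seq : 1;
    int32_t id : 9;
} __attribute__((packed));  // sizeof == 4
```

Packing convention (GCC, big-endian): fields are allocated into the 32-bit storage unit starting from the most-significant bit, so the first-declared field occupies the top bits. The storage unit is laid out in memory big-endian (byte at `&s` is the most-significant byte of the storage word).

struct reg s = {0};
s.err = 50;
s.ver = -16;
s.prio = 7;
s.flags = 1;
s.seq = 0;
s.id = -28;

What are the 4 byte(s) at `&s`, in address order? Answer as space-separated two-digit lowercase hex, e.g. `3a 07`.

06 58 75 e4

err (11b) val=50 bits=0x32 at bit 21: 0x06400000
ver (6b) val=-16 bits=0x30 at bit 15: 0x06580000
prio (3b) val=7 bits=0x7 at bit 12: 0x06587000
flags (2b) val=1 bits=0x1 at bit 10: 0x06587400
seq (1b) val=0 bits=0x0 at bit 9: 0x06587400
id (9b) val=-28 bits=0x1e4 at bit 0: 0x065875e4
word = 0x065875e4 → big-endian bytes:
  [0]=0x06  [1]=0x58  [2]=0x75  [3]=0xe4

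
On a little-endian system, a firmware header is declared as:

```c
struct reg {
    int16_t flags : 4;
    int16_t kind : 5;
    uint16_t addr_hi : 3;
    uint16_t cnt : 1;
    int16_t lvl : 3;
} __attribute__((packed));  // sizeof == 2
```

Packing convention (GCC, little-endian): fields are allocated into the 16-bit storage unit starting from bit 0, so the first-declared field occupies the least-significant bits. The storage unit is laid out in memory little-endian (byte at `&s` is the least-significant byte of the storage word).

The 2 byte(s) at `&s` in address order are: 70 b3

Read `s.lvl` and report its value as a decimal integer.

[0]=0x70 [1]=0xb3 (little-endian) → word 0xb370
flags [0+:4] = (word>>0) & 0xf = 0
kind [4+:5] = (word>>4) & 0x1f = 23
addr_hi [9+:3] = (word>>9) & 0x7 = 1
cnt [12+:1] = (word>>12) & 0x1 = 1
lvl [13+:3] = (word>>13) & 0x7 = 5  ←
lvl signed 3b, MSB=1: 5 - 8 = -3

-3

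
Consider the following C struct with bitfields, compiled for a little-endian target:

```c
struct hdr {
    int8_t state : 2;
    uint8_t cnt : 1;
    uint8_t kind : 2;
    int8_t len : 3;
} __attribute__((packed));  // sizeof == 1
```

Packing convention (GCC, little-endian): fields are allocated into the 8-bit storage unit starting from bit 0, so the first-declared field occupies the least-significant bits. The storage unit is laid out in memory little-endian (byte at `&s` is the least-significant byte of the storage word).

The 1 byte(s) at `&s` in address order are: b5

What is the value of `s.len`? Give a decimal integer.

-3

[0]=0xb5 (little-endian) → word 0xb5
state [0+:2] = (word>>0) & 0x3 = 1
cnt [2+:1] = (word>>2) & 0x1 = 1
kind [3+:2] = (word>>3) & 0x3 = 2
len [5+:3] = (word>>5) & 0x7 = 5  ←
len signed 3b, MSB=1: 5 - 8 = -3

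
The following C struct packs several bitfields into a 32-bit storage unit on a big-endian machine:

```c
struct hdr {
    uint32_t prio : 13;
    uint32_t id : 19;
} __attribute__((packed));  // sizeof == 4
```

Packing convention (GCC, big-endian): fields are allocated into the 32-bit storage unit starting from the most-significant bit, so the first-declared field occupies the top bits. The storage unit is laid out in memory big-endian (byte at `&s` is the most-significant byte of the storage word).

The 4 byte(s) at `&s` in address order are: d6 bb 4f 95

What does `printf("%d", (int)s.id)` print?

[0]=0xd6 [1]=0xbb [2]=0x4f [3]=0x95 (big-endian) → word 0xd6bb4f95
prio:13 @ bit 19 → (0xd6bb4f95>>19)&0x1fff = 0x1ad7
id:19 @ bit 0 → (0xd6bb4f95>>0)&0x7ffff = 0x34f95  ←

216981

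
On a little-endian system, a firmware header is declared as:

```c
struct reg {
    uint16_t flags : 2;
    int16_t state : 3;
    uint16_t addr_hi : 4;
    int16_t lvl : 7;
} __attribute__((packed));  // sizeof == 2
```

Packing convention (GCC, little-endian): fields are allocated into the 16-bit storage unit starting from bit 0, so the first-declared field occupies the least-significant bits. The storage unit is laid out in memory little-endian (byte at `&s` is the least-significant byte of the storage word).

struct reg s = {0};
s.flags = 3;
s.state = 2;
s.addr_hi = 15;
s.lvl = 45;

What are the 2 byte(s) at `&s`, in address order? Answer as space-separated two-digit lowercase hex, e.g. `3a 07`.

eb 5b

flags:2 = 3 → 0x3 << 0 → word 0x0003
state:3 = 2 → 0x2 << 2 → word 0x000b
addr_hi:4 = 15 → 0xf << 5 → word 0x01eb
lvl:7 = 45 → 0x2d << 9 → word 0x5beb
word = 0x5beb → little-endian bytes:
  [0]=0xeb  [1]=0x5b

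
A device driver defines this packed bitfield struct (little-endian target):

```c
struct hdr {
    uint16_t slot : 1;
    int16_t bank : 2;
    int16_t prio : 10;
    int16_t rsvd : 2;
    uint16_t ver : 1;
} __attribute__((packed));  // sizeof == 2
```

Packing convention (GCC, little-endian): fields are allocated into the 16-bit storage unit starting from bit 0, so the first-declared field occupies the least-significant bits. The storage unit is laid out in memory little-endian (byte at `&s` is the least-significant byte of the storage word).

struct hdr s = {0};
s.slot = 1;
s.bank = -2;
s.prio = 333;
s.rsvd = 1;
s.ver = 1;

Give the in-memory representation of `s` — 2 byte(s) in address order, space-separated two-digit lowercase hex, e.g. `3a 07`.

[0+:1] slot=1 & 0x1 = 0x1; word=0x0001
[1+:2] bank=-2 & 0x3 = 0x2; word=0x0005
[3+:10] prio=333 & 0x3ff = 0x14d; word=0x0a6d
[13+:2] rsvd=1 & 0x3 = 0x1; word=0x2a6d
[15+:1] ver=1 & 0x1 = 0x1; word=0xaa6d
word = 0xaa6d → little-endian bytes:
  [0]=0x6d  [1]=0xaa

6d aa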